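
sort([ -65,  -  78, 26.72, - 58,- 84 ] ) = [-84, - 78 ,  -  65, - 58 , 26.72 ]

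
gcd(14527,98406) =1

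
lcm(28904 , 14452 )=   28904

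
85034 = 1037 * 82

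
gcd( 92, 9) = 1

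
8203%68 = 43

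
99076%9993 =9139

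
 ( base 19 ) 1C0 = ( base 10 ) 589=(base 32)ID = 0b1001001101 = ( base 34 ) HB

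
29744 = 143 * 208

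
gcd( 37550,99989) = 1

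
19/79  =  19/79 =0.24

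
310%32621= 310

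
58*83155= 4822990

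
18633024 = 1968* 9468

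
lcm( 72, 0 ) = 0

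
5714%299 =33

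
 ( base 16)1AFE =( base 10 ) 6910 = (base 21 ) FE1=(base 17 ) 16f8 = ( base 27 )9CP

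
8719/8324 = 8719/8324 = 1.05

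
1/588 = 1/588=0.00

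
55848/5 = 55848/5 =11169.60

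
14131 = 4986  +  9145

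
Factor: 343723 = 17^1  *20219^1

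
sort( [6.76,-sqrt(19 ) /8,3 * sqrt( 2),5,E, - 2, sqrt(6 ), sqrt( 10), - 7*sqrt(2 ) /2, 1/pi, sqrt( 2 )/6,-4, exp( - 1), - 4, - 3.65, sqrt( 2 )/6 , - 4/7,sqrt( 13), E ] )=[- 7*sqrt ( 2) /2 , - 4, - 4, - 3.65, - 2, - 4/7, -sqrt ( 19) /8, sqrt(2 ) /6, sqrt( 2 )/6, 1/pi, exp ( - 1),sqrt(6 ),E , E,  sqrt( 10), sqrt( 13),3*sqrt( 2), 5, 6.76]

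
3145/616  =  3145/616  =  5.11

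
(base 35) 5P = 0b11001000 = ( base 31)6e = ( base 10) 200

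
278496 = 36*7736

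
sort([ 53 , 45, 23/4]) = [23/4,45, 53] 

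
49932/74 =674 + 28/37=674.76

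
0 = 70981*0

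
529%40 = 9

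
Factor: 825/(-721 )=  - 3^1*5^2*7^(- 1 )*11^1*103^(-1) 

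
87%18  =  15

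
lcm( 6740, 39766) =397660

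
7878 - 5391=2487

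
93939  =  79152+14787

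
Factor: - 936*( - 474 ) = 443664 = 2^4*3^3*13^1*79^1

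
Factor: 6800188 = 2^2 * 1700047^1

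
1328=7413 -6085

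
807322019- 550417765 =256904254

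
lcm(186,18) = 558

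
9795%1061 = 246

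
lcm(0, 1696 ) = 0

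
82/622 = 41/311  =  0.13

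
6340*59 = 374060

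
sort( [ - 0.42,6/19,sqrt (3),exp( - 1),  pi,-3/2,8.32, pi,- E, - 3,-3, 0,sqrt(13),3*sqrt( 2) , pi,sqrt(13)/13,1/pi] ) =[ - 3, - 3, - E , - 3/2, - 0.42,0 , sqrt( 13 )/13,6/19,1/pi,exp( - 1 ), sqrt(3),pi,pi, pi,sqrt(13), 3*sqrt (2 ),8.32]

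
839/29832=839/29832= 0.03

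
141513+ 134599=276112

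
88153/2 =88153/2=44076.50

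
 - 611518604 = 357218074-968736678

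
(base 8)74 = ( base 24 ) 2C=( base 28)24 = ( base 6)140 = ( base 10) 60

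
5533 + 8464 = 13997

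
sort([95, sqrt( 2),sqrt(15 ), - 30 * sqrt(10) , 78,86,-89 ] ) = [ -30 * sqrt(10),-89, sqrt(2),sqrt(15 ), 78,86, 95 ]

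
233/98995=233/98995 = 0.00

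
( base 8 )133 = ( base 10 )91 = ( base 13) 70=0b1011011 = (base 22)43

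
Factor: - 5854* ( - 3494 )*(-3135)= - 64122901260 = -2^2*3^1*5^1*11^1*19^1*1747^1*2927^1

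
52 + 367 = 419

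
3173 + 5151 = 8324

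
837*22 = 18414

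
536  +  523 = 1059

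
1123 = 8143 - 7020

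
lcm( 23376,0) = 0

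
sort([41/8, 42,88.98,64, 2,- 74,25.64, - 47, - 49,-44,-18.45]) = [ - 74, - 49, - 47 ,-44,-18.45, 2, 41/8, 25.64,  42, 64,88.98]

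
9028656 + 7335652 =16364308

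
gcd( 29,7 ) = 1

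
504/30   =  84/5 = 16.80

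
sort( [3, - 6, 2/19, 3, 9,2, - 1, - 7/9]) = [ - 6, - 1  , - 7/9,  2/19,2, 3, 3, 9]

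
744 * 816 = 607104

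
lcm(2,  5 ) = 10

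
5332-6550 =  - 1218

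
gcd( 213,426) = 213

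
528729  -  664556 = -135827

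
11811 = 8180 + 3631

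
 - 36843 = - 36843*1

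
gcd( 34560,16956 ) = 108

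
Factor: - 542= - 2^1*271^1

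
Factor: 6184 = 2^3*773^1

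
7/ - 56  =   - 1/8  =  -  0.12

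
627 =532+95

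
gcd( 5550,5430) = 30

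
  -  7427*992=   -  7367584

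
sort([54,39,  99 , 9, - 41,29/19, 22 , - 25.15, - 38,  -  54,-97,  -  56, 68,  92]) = [ - 97, - 56,- 54,-41 , - 38, - 25.15,29/19,9,22, 39,54, 68,  92, 99] 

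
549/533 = 549/533 =1.03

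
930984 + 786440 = 1717424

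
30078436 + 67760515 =97838951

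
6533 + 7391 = 13924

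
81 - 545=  - 464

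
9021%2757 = 750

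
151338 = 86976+64362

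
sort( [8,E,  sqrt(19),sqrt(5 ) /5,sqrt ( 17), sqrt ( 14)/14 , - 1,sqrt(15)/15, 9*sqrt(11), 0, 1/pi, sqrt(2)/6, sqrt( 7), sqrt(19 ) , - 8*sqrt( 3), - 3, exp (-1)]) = [ - 8*sqrt( 3 ), - 3, - 1,0, sqrt(2)/6, sqrt( 15 ) /15, sqrt(14 )/14, 1/pi, exp( - 1), sqrt ( 5 )/5,  sqrt( 7) , E, sqrt ( 17), sqrt(19),sqrt(19), 8, 9*sqrt( 11 ) ] 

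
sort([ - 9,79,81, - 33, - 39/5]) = [ - 33, - 9, - 39/5, 79,81 ] 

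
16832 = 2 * 8416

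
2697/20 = 2697/20 = 134.85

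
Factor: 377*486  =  183222 = 2^1*3^5*13^1* 29^1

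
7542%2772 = 1998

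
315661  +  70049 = 385710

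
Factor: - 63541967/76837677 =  - 3^( - 1 ) * 7^( - 1)*67^( - 1 )*97^(-1 )*563^( - 1)*63541967^1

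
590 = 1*590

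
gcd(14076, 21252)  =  276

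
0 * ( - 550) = 0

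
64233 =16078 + 48155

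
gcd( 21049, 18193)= 7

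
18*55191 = 993438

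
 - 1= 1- 2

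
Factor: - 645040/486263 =-2^4*5^1*11^1*103^( -1) * 733^1*4721^( - 1 )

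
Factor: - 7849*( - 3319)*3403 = 41^1*47^1*83^1*167^1*3319^1 = 88650977893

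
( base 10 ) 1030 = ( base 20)2BA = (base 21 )271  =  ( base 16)406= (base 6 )4434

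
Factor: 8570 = 2^1*5^1*857^1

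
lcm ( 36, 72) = 72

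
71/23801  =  71/23801 = 0.00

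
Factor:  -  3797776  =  -2^4*237361^1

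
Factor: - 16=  - 2^4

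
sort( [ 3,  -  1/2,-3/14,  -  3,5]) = [ - 3,  -  1/2 , - 3/14,3,  5] 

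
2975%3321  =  2975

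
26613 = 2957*9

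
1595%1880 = 1595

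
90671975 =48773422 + 41898553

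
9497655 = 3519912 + 5977743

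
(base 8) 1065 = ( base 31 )I7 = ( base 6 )2341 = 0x235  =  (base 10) 565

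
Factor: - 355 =-5^1 * 71^1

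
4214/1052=4+3/526  =  4.01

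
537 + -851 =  - 314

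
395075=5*79015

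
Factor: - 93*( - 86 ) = 2^1*3^1*31^1*43^1 = 7998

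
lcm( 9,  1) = 9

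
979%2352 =979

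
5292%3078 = 2214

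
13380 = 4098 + 9282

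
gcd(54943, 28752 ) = 1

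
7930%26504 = 7930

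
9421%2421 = 2158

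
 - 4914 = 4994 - 9908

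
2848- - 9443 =12291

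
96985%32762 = 31461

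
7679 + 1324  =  9003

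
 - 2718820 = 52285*( - 52 ) 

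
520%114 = 64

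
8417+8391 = 16808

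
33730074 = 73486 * 459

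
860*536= 460960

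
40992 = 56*732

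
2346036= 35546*66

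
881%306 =269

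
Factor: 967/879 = 3^(-1)  *293^ ( - 1) * 967^1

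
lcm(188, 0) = 0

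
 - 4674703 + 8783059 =4108356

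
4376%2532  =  1844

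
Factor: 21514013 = 21514013^1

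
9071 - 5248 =3823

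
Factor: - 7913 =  - 41^1* 193^1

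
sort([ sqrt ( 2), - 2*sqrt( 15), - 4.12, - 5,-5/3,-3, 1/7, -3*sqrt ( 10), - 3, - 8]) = [ - 3*  sqrt ( 10), - 8, - 2*sqrt( 15), - 5,-4.12, - 3,  -  3,  -  5/3, 1/7, sqrt( 2)] 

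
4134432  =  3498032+636400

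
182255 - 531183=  - 348928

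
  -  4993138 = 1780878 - 6774016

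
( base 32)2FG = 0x9f0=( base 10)2544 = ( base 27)3D6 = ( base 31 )2k2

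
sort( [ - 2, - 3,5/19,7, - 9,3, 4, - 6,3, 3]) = [-9, - 6, - 3, - 2, 5/19,3 , 3, 3,4, 7 ] 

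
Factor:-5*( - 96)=480 = 2^5*3^1 * 5^1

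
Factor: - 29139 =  - 3^1*11^1*883^1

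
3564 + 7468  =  11032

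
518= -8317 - -8835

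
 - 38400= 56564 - 94964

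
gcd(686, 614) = 2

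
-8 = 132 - 140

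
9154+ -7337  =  1817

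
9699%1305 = 564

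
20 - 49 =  - 29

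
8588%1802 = 1380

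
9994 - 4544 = 5450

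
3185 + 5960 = 9145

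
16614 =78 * 213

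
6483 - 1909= 4574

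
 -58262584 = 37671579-95934163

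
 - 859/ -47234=859/47234 = 0.02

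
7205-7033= 172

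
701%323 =55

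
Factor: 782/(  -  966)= - 17/21 = - 3^( - 1)*7^( - 1)*17^1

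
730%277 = 176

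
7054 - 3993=3061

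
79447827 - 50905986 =28541841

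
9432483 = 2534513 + 6897970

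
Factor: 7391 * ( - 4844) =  - 35802004 = - 2^2*7^1 *19^1*173^1*389^1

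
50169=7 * 7167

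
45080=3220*14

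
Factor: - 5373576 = - 2^3*3^2*13^1*5741^1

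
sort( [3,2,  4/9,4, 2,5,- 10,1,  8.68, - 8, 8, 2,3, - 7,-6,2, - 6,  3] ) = [ - 10, - 8,-7,-6,  -  6,4/9,1,  2,2,2,  2,3,  3,3, 4,5,8,8.68]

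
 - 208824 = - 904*231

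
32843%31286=1557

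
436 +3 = 439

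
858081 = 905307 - 47226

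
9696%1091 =968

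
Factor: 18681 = 3^1*13^1*479^1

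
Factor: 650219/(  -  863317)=-7^( - 1)*13^ ( - 1 )*41^1*53^( - 1)*179^( - 1) * 15859^1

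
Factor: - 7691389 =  - 7691389^1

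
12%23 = 12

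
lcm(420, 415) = 34860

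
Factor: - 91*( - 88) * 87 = 2^3*3^1*7^1*11^1 * 13^1*29^1 = 696696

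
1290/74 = 645/37 = 17.43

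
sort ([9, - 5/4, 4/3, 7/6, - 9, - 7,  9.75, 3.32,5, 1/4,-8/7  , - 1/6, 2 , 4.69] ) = [ - 9, - 7, - 5/4 ,-8/7,-1/6, 1/4, 7/6, 4/3, 2, 3.32, 4.69, 5, 9, 9.75 ]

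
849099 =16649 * 51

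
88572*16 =1417152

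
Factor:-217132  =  -2^2*19^1* 2857^1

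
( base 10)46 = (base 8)56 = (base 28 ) 1i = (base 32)1e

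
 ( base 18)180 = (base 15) 213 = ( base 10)468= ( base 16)1D4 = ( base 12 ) 330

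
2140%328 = 172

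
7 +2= 9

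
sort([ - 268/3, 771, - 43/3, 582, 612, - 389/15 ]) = [-268/3, - 389/15, - 43/3, 582,  612, 771 ]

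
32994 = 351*94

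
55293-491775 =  - 436482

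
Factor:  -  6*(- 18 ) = 108 = 2^2 * 3^3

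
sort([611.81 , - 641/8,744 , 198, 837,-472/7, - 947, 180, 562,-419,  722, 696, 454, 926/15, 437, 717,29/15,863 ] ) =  [-947, - 419, - 641/8, -472/7,29/15, 926/15,180, 198, 437,454 , 562,611.81,696,717, 722,744 , 837, 863] 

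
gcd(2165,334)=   1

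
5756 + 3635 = 9391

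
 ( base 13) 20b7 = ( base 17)FC5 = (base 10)4544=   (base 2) 1000111000000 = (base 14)1928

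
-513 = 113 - 626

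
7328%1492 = 1360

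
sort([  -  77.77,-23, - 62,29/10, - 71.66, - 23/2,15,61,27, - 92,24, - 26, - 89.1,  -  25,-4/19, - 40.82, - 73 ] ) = [ - 92, - 89.1, - 77.77, - 73 , - 71.66,-62, -40.82,-26, -25,-23,-23/2, - 4/19,29/10, 15, 24,27,61 ]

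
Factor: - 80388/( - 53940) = 3^1 * 5^ ( - 1) * 7^1*11^1*31^ ( - 1) = 231/155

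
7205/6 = 1200+5/6 = 1200.83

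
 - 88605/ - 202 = 438  +  129/202 = 438.64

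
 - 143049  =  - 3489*41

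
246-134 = 112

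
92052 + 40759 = 132811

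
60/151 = 60/151 = 0.40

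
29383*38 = 1116554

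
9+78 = 87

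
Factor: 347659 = 13^1 * 47^1*569^1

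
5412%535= 62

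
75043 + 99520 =174563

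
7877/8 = 984 + 5/8 =984.62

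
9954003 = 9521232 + 432771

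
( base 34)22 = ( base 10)70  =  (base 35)20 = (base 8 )106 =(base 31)28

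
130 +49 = 179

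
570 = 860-290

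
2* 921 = 1842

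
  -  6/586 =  - 3/293 = - 0.01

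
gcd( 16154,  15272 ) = 2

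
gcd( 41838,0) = 41838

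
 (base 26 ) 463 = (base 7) 11230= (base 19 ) 7hd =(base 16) b2f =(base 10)2863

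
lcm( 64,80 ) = 320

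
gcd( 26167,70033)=1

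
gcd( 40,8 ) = 8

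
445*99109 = 44103505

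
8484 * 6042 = 51260328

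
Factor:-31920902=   -  2^1*13^1*487^1*2521^1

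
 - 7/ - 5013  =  7/5013 = 0.00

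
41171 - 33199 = 7972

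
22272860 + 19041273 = 41314133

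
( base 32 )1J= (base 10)51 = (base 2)110011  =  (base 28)1N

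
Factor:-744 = -2^3*3^1*31^1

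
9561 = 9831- 270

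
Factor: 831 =3^1 * 277^1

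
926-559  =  367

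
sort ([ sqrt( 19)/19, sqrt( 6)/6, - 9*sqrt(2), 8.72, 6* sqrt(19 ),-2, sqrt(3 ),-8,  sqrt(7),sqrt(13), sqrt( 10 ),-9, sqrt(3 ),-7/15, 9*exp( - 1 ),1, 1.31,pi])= [ - 9 * sqrt(2),- 9, - 8, -2,-7/15 , sqrt(19 ) /19,sqrt( 6 ) /6, 1,  1.31 , sqrt( 3), sqrt(3),sqrt( 7),pi, sqrt( 10), 9*exp( - 1) , sqrt(13), 8.72, 6*sqrt (19)] 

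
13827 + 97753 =111580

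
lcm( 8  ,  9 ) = 72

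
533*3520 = 1876160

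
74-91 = - 17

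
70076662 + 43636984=113713646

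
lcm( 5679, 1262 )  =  11358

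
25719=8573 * 3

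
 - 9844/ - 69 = 428/3  =  142.67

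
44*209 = 9196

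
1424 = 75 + 1349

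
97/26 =97/26= 3.73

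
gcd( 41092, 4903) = 1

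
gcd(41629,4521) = 1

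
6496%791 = 168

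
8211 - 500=7711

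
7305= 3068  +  4237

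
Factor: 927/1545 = 3/5 = 3^1*5^( - 1)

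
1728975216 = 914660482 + 814314734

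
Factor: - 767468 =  -2^2*13^1*14759^1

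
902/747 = 902/747 = 1.21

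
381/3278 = 381/3278 = 0.12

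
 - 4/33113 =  - 4/33113 = - 0.00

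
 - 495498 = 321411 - 816909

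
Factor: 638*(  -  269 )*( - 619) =106234018 = 2^1  *11^1*29^1*269^1*619^1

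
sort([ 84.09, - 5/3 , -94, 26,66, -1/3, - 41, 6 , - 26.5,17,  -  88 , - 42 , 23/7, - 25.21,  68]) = [-94, - 88, - 42, - 41, - 26.5 ,  -  25.21, - 5/3, - 1/3,23/7, 6,  17,26 , 66,  68,84.09 ] 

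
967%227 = 59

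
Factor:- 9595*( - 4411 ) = 42323545 = 5^1*11^1 * 19^1*101^1 *401^1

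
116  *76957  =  8927012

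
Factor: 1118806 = 2^1*13^1*37^1*1163^1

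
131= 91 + 40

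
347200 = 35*9920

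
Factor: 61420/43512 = 2^ (  -  1)*3^(-1 )*5^1*7^( - 2 ) * 83^1 = 415/294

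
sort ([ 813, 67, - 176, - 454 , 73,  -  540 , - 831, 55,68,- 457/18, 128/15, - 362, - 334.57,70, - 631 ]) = [ - 831,-631 , - 540, - 454,- 362,- 334.57, - 176, - 457/18, 128/15,55, 67, 68 , 70, 73,813]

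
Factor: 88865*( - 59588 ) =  -5295287620 = -2^2*5^1*7^1*2539^1*14897^1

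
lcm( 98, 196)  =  196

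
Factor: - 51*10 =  - 2^1 * 3^1*5^1 *17^1  =  - 510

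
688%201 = 85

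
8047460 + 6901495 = 14948955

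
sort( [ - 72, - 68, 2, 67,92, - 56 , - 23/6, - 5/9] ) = [ - 72, - 68, - 56 ,-23/6, - 5/9, 2, 67, 92 ] 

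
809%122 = 77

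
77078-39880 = 37198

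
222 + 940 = 1162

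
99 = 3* 33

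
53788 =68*791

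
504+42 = 546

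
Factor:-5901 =  -  3^1*7^1*281^1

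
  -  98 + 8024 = 7926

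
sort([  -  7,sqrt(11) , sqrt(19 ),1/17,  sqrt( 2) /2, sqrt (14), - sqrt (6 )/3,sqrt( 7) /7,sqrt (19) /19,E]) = [ - 7, - sqrt(6 ) /3, 1/17,sqrt ( 19 ) /19, sqrt(7) /7,sqrt(2)/2,E  ,  sqrt (11 ),  sqrt( 14 ),sqrt( 19)] 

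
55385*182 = 10080070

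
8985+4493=13478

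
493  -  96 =397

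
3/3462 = 1/1154 = 0.00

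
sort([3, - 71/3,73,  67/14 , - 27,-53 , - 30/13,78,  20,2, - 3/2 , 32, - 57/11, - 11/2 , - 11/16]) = [ - 53,- 27 , - 71/3, - 11/2 , - 57/11 , - 30/13, - 3/2, - 11/16, 2,3, 67/14,20 , 32, 73,  78 ] 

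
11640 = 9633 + 2007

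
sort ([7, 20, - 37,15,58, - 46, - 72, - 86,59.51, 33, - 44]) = [ - 86, - 72, - 46,- 44, - 37,7, 15 , 20, 33,58,59.51]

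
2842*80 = 227360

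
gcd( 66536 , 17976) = 8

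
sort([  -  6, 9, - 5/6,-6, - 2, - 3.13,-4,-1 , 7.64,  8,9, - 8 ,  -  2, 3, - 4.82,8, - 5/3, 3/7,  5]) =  [ - 8,  -  6, - 6,-4.82, -4, - 3.13,-2,  -  2,  -  5/3, - 1,  -  5/6, 3/7  ,  3,5 , 7.64, 8, 8, 9 , 9 ]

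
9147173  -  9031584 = 115589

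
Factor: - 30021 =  - 3^1 *10007^1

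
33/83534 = 3/7594 = 0.00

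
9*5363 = 48267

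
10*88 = 880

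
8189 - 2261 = 5928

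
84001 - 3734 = 80267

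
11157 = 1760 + 9397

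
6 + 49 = 55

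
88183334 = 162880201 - 74696867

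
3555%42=27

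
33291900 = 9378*3550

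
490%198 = 94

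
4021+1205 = 5226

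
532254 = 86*6189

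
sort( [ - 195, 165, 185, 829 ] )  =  [ - 195, 165, 185, 829]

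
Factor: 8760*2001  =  17528760 = 2^3*3^2 * 5^1*23^1*29^1*73^1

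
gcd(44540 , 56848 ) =68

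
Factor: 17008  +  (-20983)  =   - 3^1*5^2*53^1 = - 3975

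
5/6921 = 5/6921 = 0.00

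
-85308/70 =-1219 + 11/35= -1218.69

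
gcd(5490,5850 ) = 90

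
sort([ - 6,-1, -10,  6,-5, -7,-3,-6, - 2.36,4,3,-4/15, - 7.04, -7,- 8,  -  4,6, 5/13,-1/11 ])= [ - 10, - 8,  -  7.04, - 7,-7,-6,  -  6, -5, - 4, - 3, - 2.36 ,-1, - 4/15, - 1/11, 5/13,3, 4,6 , 6 ]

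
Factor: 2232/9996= 2^1*3^1*7^(  -  2 )* 17^ (  -  1)*31^1=   186/833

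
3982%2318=1664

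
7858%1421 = 753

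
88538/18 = 4918+7/9=4918.78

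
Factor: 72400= 2^4*5^2*181^1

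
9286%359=311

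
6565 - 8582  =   - 2017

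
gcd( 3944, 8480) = 8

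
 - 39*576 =- 22464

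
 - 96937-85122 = - 182059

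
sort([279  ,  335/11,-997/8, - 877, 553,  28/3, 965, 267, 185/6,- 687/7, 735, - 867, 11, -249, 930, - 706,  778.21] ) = [-877,-867, - 706, - 249,- 997/8,-687/7,28/3,11, 335/11,185/6, 267, 279, 553, 735, 778.21, 930,965 ] 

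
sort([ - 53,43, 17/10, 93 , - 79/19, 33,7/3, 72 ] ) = [ - 53,-79/19,17/10,7/3, 33,43, 72,93]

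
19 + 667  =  686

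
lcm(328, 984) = 984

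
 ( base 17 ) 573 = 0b11000011111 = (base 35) 19r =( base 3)2011001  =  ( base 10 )1567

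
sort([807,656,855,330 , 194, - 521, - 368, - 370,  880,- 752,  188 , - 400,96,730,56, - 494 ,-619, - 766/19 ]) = [ - 752, - 619, - 521,  -  494, - 400,- 370, - 368, - 766/19,56,96, 188, 194,330,656 , 730,807,855, 880]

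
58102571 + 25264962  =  83367533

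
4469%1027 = 361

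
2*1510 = 3020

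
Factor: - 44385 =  - 3^1 * 5^1*11^1*269^1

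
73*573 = 41829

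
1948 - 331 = 1617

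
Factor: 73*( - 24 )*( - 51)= 89352 = 2^3  *3^2* 17^1*73^1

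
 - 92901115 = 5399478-98300593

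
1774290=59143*30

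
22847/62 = 368 + 1/2 = 368.50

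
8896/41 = 8896/41= 216.98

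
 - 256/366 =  - 1 + 55/183 = - 0.70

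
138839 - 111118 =27721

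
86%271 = 86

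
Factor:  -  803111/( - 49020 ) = 2^( - 2 ) * 3^( - 1 )*5^(-1)*983^1 = 983/60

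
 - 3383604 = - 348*9723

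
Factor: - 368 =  - 2^4*23^1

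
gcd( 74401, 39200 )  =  1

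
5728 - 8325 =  - 2597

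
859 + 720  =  1579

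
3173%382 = 117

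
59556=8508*7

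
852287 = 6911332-6059045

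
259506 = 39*6654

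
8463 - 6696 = 1767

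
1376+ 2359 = 3735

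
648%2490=648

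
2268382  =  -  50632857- - 52901239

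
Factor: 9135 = 3^2*5^1*7^1 * 29^1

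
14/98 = 1/7 =0.14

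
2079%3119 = 2079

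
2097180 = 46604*45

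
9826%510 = 136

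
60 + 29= 89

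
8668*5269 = 45671692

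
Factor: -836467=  - 179^1*4673^1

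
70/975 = 14/195   =  0.07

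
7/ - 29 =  - 7/29 = - 0.24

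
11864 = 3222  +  8642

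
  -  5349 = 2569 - 7918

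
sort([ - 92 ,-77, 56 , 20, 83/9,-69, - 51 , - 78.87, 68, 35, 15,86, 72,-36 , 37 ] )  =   [ - 92, - 78.87, - 77,-69 , - 51 , - 36, 83/9, 15, 20, 35,  37,  56, 68,  72 , 86 ]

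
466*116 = 54056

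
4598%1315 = 653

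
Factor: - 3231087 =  - 3^1*41^1*109^1*241^1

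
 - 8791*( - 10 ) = 87910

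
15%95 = 15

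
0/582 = 0 = 0.00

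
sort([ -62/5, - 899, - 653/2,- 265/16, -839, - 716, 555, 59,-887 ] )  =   [-899, - 887, - 839, - 716,-653/2, - 265/16, - 62/5,  59, 555] 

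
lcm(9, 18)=18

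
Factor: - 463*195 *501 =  - 3^2*5^1*13^1*167^1*463^1 = - 45232785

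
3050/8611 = 3050/8611 =0.35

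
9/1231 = 9/1231 = 0.01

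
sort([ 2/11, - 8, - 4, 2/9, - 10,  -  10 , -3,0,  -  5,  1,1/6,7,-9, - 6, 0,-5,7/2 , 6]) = [ - 10,-10, - 9, - 8,-6, - 5, -5, - 4,-3,0,0, 1/6, 2/11, 2/9,1, 7/2,6,7 ] 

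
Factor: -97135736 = -2^3*12141967^1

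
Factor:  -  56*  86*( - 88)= 2^7*7^1* 11^1*43^1  =  423808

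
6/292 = 3/146 = 0.02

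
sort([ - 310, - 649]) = [ - 649, - 310]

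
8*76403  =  611224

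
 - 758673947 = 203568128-962242075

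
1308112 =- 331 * (-3952) 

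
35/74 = 35/74=0.47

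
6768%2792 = 1184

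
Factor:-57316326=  - 2^1*3^1*9552721^1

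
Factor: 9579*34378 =2^1*3^1*31^1*103^1*17189^1 = 329306862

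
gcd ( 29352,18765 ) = 3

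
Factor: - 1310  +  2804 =2^1*3^2*83^1 = 1494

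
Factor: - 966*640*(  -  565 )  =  2^8*3^1*5^2*7^1*23^1*113^1=349305600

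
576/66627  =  64/7403=0.01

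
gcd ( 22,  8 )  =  2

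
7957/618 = 7957/618  =  12.88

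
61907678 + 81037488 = 142945166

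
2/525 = 2/525= 0.00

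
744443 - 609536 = 134907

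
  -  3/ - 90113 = 3/90113 = 0.00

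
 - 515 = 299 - 814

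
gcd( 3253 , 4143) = 1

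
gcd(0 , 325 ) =325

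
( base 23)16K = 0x2AF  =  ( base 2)1010101111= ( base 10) 687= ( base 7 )2001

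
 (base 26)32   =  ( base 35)2a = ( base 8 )120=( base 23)3b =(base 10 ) 80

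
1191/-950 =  - 2 + 709/950   =  - 1.25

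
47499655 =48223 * 985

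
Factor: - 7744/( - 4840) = 8/5 = 2^3*5^( - 1 ) 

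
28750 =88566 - 59816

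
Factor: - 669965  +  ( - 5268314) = -5938279 = - 19^1*53^1*5897^1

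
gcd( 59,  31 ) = 1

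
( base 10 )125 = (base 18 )6H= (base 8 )175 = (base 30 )45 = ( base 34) 3N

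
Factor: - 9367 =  - 17^1 * 19^1 *29^1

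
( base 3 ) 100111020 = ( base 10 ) 6918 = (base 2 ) 1101100000110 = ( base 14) 2742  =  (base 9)10436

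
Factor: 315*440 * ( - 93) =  - 12889800 = - 2^3*3^3*5^2* 7^1*11^1*31^1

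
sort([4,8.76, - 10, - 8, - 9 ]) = [ - 10, - 9,-8, 4,8.76 ] 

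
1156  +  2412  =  3568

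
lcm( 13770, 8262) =41310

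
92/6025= 92/6025 = 0.02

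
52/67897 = 52/67897 = 0.00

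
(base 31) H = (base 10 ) 17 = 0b10001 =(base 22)h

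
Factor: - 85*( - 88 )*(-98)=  - 733040 = - 2^4*5^1*7^2*11^1*17^1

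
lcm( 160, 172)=6880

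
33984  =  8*4248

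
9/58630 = 9/58630 = 0.00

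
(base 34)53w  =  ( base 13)28cc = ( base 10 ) 5914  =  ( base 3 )22010001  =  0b1011100011010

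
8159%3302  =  1555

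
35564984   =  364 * 97706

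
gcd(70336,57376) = 32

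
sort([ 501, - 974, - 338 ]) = [  -  974,-338, 501] 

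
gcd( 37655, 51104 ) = 1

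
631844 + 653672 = 1285516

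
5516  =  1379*4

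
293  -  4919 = -4626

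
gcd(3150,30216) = 6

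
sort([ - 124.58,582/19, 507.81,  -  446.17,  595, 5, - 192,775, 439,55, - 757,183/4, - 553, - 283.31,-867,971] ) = [ - 867, - 757, - 553, - 446.17, - 283.31,- 192 , - 124.58 , 5,  582/19,183/4,55,  439,507.81, 595,775,971]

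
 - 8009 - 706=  - 8715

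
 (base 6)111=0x2B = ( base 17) 29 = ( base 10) 43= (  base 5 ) 133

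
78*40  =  3120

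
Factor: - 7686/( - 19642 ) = 3^2*23^(-1) = 9/23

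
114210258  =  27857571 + 86352687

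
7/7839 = 7/7839 = 0.00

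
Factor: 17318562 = 2^1*3^1*67^2*643^1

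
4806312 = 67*71736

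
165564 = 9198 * 18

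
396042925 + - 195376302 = 200666623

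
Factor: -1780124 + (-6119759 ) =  - 7899883 = - 17^1 * 464699^1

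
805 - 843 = - 38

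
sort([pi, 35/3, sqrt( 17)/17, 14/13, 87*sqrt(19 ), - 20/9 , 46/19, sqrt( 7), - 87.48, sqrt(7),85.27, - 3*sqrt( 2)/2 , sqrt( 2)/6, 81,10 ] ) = [ - 87.48, -20/9, - 3 * sqrt( 2 )/2,sqrt( 2 )/6 , sqrt(17) /17, 14/13,46/19, sqrt( 7 ),sqrt( 7), pi,10, 35/3, 81,85.27,87*sqrt (19) ]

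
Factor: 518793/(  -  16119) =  - 3^( - 3)*11^1*79^1 = - 869/27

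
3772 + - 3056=716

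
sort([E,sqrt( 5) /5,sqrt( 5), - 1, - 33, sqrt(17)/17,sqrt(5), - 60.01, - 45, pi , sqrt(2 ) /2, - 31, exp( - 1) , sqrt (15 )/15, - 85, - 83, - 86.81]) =[ - 86.81, - 85, - 83,  -  60.01, - 45, - 33,-31,- 1,sqrt( 17)/17,sqrt(15)/15,exp( - 1), sqrt(5)/5,sqrt(2) /2, sqrt( 5) , sqrt( 5),E,pi] 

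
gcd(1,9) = 1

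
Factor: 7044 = 2^2 * 3^1*587^1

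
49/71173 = 49/71173= 0.00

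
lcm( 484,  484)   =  484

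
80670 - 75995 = 4675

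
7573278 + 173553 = 7746831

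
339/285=1+18/95= 1.19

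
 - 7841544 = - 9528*823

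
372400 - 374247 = - 1847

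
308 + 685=993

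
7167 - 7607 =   -  440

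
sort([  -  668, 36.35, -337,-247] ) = [-668, - 337,-247,36.35 ]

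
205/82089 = 205/82089 = 0.00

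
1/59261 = 1/59261 = 0.00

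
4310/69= 62 + 32/69 = 62.46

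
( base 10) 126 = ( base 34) 3o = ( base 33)3r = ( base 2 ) 1111110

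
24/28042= 12/14021 = 0.00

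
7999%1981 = 75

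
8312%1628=172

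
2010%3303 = 2010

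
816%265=21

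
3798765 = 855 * 4443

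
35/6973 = 35/6973=0.01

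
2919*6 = 17514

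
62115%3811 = 1139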